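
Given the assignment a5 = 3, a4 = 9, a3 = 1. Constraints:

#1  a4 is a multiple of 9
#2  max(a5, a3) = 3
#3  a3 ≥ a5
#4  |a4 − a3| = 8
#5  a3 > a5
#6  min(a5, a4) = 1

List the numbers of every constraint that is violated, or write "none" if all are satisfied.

#1 9 / 9 = 1, so 9 divides 9 — satisfied.
#2 max(3, 1) = 3 — satisfied.
#3 a3 = 1, a5 = 3; 1 < 3 (want ≥) — violated.
#4 |9 − 1| = 8 — satisfied.
#5 a3 = 1, a5 = 3; 1 ≤ 3 (want >) — violated.
#6 min(3, 9) = 3, not 1 — violated.

Constraints 3, 5, 6 do not hold.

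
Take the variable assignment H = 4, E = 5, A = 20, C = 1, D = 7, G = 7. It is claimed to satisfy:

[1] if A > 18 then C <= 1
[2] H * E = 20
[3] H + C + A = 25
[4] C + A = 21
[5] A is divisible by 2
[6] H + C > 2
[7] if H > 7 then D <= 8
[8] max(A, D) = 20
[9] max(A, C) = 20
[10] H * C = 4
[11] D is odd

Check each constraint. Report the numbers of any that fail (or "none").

[1] A = 20 > 18, so we need C ≤ 1; C = 1 ≤ 1  OK
[2] H * E = 4 * 5 = 20  OK
[3] H + C + A = 4 + 1 + 20 = 25  OK
[4] C + A = 1 + 20 = 21  OK
[5] 20 / 2 = 10, so 2 divides 20  OK
[6] H + C = 4 + 1 = 5; 5 > 2  OK
[7] H = 4, not > 7; antecedent false, conditional vacuously true  OK
[8] max(20, 7) = 20  OK
[9] max(20, 1) = 20  OK
[10] H * C = 4 * 1 = 4  OK
[11] D = 7 is odd  OK

All constraints are satisfied.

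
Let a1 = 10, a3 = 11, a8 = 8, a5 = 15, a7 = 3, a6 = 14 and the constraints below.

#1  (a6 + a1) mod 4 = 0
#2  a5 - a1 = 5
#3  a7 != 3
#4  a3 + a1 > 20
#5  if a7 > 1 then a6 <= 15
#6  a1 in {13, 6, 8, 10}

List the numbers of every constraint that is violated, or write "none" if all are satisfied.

#1 a6 + a1 = 24; 24 mod 4 = 0  yes
#2 a5 - a1 = 15 - 10 = 5  yes
#3 a7 = 3, but 3 is required to differ  no
#4 a3 + a1 = 11 + 10 = 21; 21 > 20  yes
#5 a7 = 3 > 1, so we need a6 ≤ 15; a6 = 14 ≤ 15  yes
#6 a1 = 10 is in {13, 6, 8, 10}  yes

Violated: 3.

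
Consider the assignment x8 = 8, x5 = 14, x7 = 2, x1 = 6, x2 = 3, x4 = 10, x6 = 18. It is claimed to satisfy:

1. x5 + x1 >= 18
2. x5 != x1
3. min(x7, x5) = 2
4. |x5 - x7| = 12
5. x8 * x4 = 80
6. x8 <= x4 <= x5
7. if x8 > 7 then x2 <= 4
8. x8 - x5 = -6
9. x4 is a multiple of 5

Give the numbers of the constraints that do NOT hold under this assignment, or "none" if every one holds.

1. x5 + x1 = 14 + 6 = 20; 20 ≥ 18  ✓
2. x5 = 14, x1 = 6; distinct  ✓
3. min(2, 14) = 2  ✓
4. |14 - 2| = 12  ✓
5. x8 * x4 = 8 * 10 = 80  ✓
6. values 8 <= 10 <= 14  ✓
7. x8 = 8 > 7, so we need x2 ≤ 4; x2 = 3 ≤ 4  ✓
8. x8 - x5 = 8 - 14 = -6  ✓
9. 10 / 5 = 2, so 5 divides 10  ✓

None — every constraint holds.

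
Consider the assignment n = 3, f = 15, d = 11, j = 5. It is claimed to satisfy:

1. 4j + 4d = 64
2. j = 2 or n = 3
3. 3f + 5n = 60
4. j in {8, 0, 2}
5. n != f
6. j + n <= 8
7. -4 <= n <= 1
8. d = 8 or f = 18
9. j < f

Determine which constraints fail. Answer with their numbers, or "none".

1. 4j + 4d = 4(5) + 4(11) = 64  yes
2. j = 5 ≠ 2, but n = 3 = 3 (second disjunct)  yes
3. 3f + 5n = 3(15) + 5(3) = 60  yes
4. j = 5 is not in {8, 0, 2}  no
5. n = 3, f = 15; distinct  yes
6. j + n = 5 + 3 = 8; 8 ≤ 8  yes
7. n = 3 is outside [-4, 1]  no
8. d = 11 ≠ 8 and f = 15 ≠ 18; both disjuncts false  no
9. j = 5, f = 15; 5 < 15  yes

Constraints 4, 7, and 8 are violated.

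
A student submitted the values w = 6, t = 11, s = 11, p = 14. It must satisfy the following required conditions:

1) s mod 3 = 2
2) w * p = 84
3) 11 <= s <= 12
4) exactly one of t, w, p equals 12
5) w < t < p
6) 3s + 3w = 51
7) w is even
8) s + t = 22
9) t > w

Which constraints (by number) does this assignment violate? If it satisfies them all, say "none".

Constraint 4 is violated.

1) 11 mod 3 = 2 — holds.
2) w * p = 6 * 14 = 84 — holds.
3) s = 11 lies in [11, 12] — holds.
4) t=11, w=6, p=14; 0 of them equal 12, not exactly one — fails.
5) values 6 < 11 < 14 — holds.
6) 3s + 3w = 3(11) + 3(6) = 51 — holds.
7) w = 6 is even — holds.
8) s + t = 11 + 11 = 22 — holds.
9) t = 11, w = 6; 11 > 6 — holds.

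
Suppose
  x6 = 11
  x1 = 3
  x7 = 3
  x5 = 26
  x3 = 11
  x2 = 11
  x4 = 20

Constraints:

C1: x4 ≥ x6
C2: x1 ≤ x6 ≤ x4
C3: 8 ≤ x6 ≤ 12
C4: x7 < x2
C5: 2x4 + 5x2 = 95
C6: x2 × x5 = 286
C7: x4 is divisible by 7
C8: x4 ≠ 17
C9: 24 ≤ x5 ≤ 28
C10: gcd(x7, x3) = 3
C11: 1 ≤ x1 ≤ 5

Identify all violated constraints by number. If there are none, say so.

No — constraints 7, 10 are not satisfied.

C1: x4 = 20, x6 = 11; 20 ≥ 11 — holds.
C2: values 3 ≤ 11 ≤ 20 — holds.
C3: x6 = 11 lies in [8, 12] — holds.
C4: x7 = 3, x2 = 11; 3 < 11 — holds.
C5: 2x4 + 5x2 = 2(20) + 5(11) = 95 — holds.
C6: x2 × x5 = 11 × 26 = 286 — holds.
C7: 20 = 7×2 + 6, so 7 does not divide 20 — fails.
C8: x4 = 20, and 20 ≠ 17 — holds.
C9: x5 = 26 lies in [24, 28] — holds.
C10: gcd(3, 11) = 1, not 3 — fails.
C11: x1 = 3 lies in [1, 5] — holds.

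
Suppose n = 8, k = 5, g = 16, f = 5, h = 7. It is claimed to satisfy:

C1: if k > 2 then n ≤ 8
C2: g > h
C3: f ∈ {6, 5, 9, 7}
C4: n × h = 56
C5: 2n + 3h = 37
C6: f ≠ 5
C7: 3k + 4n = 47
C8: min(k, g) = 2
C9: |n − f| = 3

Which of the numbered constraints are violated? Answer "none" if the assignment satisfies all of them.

C1: k = 5 > 2, so we need n ≤ 8; n = 8 ≤ 8 — holds.
C2: g = 16, h = 7; 16 > 7 — holds.
C3: f = 5 is in {6, 5, 9, 7} — holds.
C4: n × h = 8 × 7 = 56 — holds.
C5: 2n + 3h = 2(8) + 3(7) = 37 — holds.
C6: f = 5, but 5 is required to differ — does not hold.
C7: 3k + 4n = 3(5) + 4(8) = 47 — holds.
C8: min(5, 16) = 5, not 2 — does not hold.
C9: |8 − 5| = 3 — holds.

No — constraints 6, 8 are not satisfied.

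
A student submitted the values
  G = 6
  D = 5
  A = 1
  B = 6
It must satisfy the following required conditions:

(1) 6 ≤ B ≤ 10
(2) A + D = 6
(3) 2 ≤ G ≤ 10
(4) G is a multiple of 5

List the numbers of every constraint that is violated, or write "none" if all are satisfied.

Violated: 4.

(1) B = 6 lies in [6, 10]  yes
(2) A + D = 1 + 5 = 6  yes
(3) G = 6 lies in [2, 10]  yes
(4) 6 = 5×1 + 1, so 5 does not divide 6  no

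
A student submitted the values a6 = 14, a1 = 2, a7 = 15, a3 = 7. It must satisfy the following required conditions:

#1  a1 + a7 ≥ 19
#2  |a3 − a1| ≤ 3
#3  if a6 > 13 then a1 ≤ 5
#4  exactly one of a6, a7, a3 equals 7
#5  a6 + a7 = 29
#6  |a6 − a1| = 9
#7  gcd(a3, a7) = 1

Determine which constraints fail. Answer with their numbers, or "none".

#1 a1 + a7 = 2 + 15 = 17; 17 < 19, bound 19 not met — fails.
#2 |7 − 2| = 5; 5 > 3, exceeds bound 3 — fails.
#3 a6 = 14 > 13, so we need a1 ≤ 5; a1 = 2 ≤ 5 — holds.
#4 a6=14, a7=15, a3=7; 1 of them equals 7 — holds.
#5 a6 + a7 = 14 + 15 = 29 — holds.
#6 |14 − 2| = 12, not 9 — fails.
#7 gcd(7, 15) = 1 — holds.

The assignment fails constraints 1, 2, and 6.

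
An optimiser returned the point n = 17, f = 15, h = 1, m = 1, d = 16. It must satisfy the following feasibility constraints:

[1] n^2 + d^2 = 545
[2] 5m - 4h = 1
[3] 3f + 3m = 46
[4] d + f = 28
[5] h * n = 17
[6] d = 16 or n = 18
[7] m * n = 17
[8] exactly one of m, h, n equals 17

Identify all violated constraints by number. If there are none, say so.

[1] n^2 + d^2 = 17^2 + 16^2 = 289 + 256 = 545 — OK.
[2] 5m - 4h = 5(1) - 4(1) = 1 — OK.
[3] 3f + 3m = 3(15) + 3(1) = 48, not 46 — violated.
[4] d + f = 16 + 15 = 31, not 28 — violated.
[5] h * n = 1 * 17 = 17 — OK.
[6] d = 16 = 16 (first disjunct) — OK.
[7] m * n = 1 * 17 = 17 — OK.
[8] m=1, h=1, n=17; 1 of them equals 17 — OK.

Constraints 3 and 4 are violated.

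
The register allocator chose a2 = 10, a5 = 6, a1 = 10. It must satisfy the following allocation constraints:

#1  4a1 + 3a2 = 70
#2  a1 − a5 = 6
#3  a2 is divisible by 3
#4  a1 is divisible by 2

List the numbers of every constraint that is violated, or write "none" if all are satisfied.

No — constraints 2 and 3 are not satisfied.

#1 4a1 + 3a2 = 4(10) + 3(10) = 70 — OK.
#2 a1 − a5 = 10 − 6 = 4, not 6 — violated.
#3 10 = 3×3 + 1, so 3 does not divide 10 — violated.
#4 10 / 2 = 5, so 2 divides 10 — OK.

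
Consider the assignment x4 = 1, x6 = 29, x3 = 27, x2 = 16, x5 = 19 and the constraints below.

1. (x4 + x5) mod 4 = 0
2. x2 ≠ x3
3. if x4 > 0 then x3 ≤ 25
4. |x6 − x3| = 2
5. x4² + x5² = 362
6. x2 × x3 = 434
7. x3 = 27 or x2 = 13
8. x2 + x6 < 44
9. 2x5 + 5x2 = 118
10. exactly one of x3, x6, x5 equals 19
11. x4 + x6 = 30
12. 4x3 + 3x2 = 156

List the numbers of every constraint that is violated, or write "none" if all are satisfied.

1. x4 + x5 = 20; 20 mod 4 = 0  OK
2. x2 = 16, x3 = 27; distinct  OK
3. x4 = 1 > 0, so we need x3 ≤ 25; but x3 = 27 > 25  FAIL
4. |29 − 27| = 2  OK
5. x4² + x5² = 1² + 19² = 1 + 361 = 362  OK
6. x2 × x3 = 16 × 27 = 432, not 434  FAIL
7. x3 = 27 = 27 (first disjunct)  OK
8. x2 + x6 = 16 + 29 = 45; 45 ≥ 44, bound 44 not met  FAIL
9. 2x5 + 5x2 = 2(19) + 5(16) = 118  OK
10. x3=27, x6=29, x5=19; 1 of them equals 19  OK
11. x4 + x6 = 1 + 29 = 30  OK
12. 4x3 + 3x2 = 4(27) + 3(16) = 156  OK

Violated: 3, 6, and 8.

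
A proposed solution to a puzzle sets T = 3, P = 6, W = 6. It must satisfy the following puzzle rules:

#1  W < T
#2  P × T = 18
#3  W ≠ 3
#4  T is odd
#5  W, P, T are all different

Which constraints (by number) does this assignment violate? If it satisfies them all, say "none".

No — constraints 1 and 5 are not satisfied.

#1 W = 6, T = 3; 6 ≥ 3 (want <) — violated.
#2 P × T = 6 × 3 = 18 — OK.
#3 W = 6, and 6 ≠ 3 — OK.
#4 T = 3 is odd — OK.
#5 W = P = 6, not all different — violated.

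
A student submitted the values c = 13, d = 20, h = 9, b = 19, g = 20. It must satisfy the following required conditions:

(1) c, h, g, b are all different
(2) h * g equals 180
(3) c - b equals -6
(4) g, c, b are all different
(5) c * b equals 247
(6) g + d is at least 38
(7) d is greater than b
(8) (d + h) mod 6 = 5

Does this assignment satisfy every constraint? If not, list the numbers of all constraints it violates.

(1) values 13, 9, 20, 19 are pairwise distinct — holds.
(2) h * g = 9 * 20 = 180 — holds.
(3) c - b = 13 - 19 = -6 — holds.
(4) values 20, 13, 19 are pairwise distinct — holds.
(5) c * b = 13 * 19 = 247 — holds.
(6) g + d = 20 + 20 = 40; 40 ≥ 38 — holds.
(7) d = 20, b = 19; 20 > 19 — holds.
(8) d + h = 29; 29 mod 6 = 5 — holds.

None — every constraint holds.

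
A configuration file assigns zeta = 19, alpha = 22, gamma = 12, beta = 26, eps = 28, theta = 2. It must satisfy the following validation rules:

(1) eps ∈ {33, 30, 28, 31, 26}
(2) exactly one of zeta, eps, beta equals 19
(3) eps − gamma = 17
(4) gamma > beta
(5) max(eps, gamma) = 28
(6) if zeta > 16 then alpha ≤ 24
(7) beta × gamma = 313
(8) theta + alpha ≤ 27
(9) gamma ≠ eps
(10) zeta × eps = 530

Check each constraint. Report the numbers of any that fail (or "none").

The assignment fails constraints 3, 4, 7, 10.

(1) eps = 28 is in {33, 30, 28, 31, 26}  true
(2) zeta=19, eps=28, beta=26; 1 of them equals 19  true
(3) eps − gamma = 28 − 12 = 16, not 17  false
(4) gamma = 12, beta = 26; 12 ≤ 26 (want >)  false
(5) max(28, 12) = 28  true
(6) zeta = 19 > 16, so we need alpha ≤ 24; alpha = 22 ≤ 24  true
(7) beta × gamma = 26 × 12 = 312, not 313  false
(8) theta + alpha = 2 + 22 = 24; 24 ≤ 27  true
(9) gamma = 12, eps = 28; distinct  true
(10) zeta × eps = 19 × 28 = 532, not 530  false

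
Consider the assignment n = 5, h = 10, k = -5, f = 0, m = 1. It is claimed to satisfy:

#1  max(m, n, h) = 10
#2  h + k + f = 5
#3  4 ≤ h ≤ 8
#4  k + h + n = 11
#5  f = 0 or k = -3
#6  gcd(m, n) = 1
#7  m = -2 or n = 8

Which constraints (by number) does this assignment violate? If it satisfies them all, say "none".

#1 max(1, 5, 10) = 10 — holds.
#2 h + k + f = 10 + (-5) + 0 = 5 — holds.
#3 h = 10 is outside [4, 8] — fails.
#4 k + h + n = -5 + 10 + 5 = 10, not 11 — fails.
#5 f = 0 = 0 (first disjunct) — holds.
#6 gcd(1, 5) = 1 — holds.
#7 m = 1 ≠ -2 and n = 5 ≠ 8; both disjuncts false — fails.

The assignment fails constraints 3, 4, and 7.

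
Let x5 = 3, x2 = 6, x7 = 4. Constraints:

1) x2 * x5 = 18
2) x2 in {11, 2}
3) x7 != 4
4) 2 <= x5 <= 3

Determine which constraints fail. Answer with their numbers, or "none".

1) x2 * x5 = 6 * 3 = 18  yes
2) x2 = 6 is not in {11, 2}  no
3) x7 = 4, but 4 is required to differ  no
4) x5 = 3 lies in [2, 3]  yes

No — constraints 2 and 3 are not satisfied.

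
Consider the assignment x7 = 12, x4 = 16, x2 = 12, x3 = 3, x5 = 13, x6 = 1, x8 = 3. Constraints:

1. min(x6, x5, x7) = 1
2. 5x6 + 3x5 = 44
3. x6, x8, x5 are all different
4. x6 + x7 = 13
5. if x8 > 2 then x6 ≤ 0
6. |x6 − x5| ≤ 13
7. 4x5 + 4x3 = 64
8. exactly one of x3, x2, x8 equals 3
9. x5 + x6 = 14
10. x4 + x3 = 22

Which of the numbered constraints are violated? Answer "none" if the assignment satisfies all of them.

1. min(1, 13, 12) = 1 — OK.
2. 5x6 + 3x5 = 5(1) + 3(13) = 44 — OK.
3. values 1, 3, 13 are pairwise distinct — OK.
4. x6 + x7 = 1 + 12 = 13 — OK.
5. x8 = 3 > 2, so we need x6 ≤ 0; but x6 = 1 > 0 — violated.
6. |1 − 13| = 12; 12 ≤ 13 — OK.
7. 4x5 + 4x3 = 4(13) + 4(3) = 64 — OK.
8. x3=3, x2=12, x8=3; 2 of them equal 3, not exactly one — violated.
9. x5 + x6 = 13 + 1 = 14 — OK.
10. x4 + x3 = 16 + 3 = 19, not 22 — violated.

No — constraints 5, 8, and 10 are not satisfied.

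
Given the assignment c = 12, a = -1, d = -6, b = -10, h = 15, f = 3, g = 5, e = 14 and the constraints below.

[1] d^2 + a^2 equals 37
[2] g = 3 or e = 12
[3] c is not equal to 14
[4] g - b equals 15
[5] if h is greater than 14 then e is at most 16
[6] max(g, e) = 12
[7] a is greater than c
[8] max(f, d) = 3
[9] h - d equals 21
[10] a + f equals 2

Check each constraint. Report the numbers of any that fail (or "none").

No — constraints 2, 6, and 7 are not satisfied.

[1] d^2 + a^2 = (-6)^2 + (-1)^2 = 36 + 1 = 37 — holds.
[2] g = 5 ≠ 3 and e = 14 ≠ 12; both disjuncts false — fails.
[3] c = 12, and 12 ≠ 14 — holds.
[4] g - b = 5 - (-10) = 15 — holds.
[5] h = 15 > 14, so we need e ≤ 16; e = 14 ≤ 16 — holds.
[6] max(5, 14) = 14, not 12 — fails.
[7] a = -1, c = 12; -1 ≤ 12 (want >) — fails.
[8] max(3, -6) = 3 — holds.
[9] h - d = 15 - (-6) = 21 — holds.
[10] a + f = -1 + 3 = 2 — holds.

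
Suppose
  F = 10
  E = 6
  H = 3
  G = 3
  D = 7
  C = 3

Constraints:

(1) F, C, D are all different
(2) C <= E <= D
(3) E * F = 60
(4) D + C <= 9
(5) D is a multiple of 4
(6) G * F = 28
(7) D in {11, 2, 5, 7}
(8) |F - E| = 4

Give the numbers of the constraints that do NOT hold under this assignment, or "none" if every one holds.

Constraints 4, 5, and 6 do not hold.

(1) values 10, 3, 7 are pairwise distinct  true
(2) values 3 <= 6 <= 7  true
(3) E * F = 6 * 10 = 60  true
(4) D + C = 7 + 3 = 10; 10 > 9, bound 9 not met  false
(5) 7 = 4*1 + 3, so 4 does not divide 7  false
(6) G * F = 3 * 10 = 30, not 28  false
(7) D = 7 is in {11, 2, 5, 7}  true
(8) |10 - 6| = 4  true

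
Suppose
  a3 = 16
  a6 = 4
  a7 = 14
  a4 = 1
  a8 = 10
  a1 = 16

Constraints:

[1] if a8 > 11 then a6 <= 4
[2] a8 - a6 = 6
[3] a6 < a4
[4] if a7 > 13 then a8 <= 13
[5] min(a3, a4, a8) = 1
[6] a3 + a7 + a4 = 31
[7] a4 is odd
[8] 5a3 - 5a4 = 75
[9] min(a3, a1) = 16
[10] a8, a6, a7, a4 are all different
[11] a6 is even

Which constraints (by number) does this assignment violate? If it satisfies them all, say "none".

Constraint 3 does not hold.

[1] a8 = 10, not > 11; antecedent false, conditional vacuously true  yes
[2] a8 - a6 = 10 - 4 = 6  yes
[3] a6 = 4, a4 = 1; 4 ≥ 1 (want <)  no
[4] a7 = 14 > 13, so we need a8 ≤ 13; a8 = 10 ≤ 13  yes
[5] min(16, 1, 10) = 1  yes
[6] a3 + a7 + a4 = 16 + 14 + 1 = 31  yes
[7] a4 = 1 is odd  yes
[8] 5a3 - 5a4 = 5(16) - 5(1) = 75  yes
[9] min(16, 16) = 16  yes
[10] values 10, 4, 14, 1 are pairwise distinct  yes
[11] a6 = 4 is even  yes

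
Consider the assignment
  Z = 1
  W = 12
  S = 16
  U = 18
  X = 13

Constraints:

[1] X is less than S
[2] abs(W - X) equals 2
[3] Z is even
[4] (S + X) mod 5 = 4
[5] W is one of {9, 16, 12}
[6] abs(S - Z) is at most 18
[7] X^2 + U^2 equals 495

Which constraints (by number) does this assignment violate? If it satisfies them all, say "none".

Violated: 2, 3, and 7.

[1] X = 13, S = 16; 13 < 16 — holds.
[2] abs(12 - 13) = 1, not 2 — does not hold.
[3] Z = 1 is odd — does not hold.
[4] S + X = 29; 29 mod 5 = 4 — holds.
[5] W = 12 is in {9, 16, 12} — holds.
[6] abs(16 - 1) = 15; 15 ≤ 18 — holds.
[7] X^2 + U^2 = 13^2 + 18^2 = 169 + 324 = 493, not 495 — does not hold.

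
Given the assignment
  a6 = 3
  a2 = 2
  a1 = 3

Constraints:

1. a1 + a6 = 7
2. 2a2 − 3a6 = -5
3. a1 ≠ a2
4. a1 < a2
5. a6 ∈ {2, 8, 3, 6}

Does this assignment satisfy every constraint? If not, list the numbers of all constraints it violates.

1. a1 + a6 = 3 + 3 = 6, not 7 — violated.
2. 2a2 − 3a6 = 2(2) − 3(3) = -5 — satisfied.
3. a1 = 3, a2 = 2; distinct — satisfied.
4. a1 = 3, a2 = 2; 3 ≥ 2 (want <) — violated.
5. a6 = 3 is in {2, 8, 3, 6} — satisfied.

No — constraints 1 and 4 are not satisfied.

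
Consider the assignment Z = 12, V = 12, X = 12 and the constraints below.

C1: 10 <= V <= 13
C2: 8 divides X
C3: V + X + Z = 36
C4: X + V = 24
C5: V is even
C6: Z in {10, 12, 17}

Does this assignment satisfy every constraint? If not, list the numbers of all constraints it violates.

Constraint 2 does not hold.

C1: V = 12 lies in [10, 13] — holds.
C2: 12 = 8*1 + 4, so 8 does not divide 12 — does not hold.
C3: V + X + Z = 12 + 12 + 12 = 36 — holds.
C4: X + V = 12 + 12 = 24 — holds.
C5: V = 12 is even — holds.
C6: Z = 12 is in {10, 12, 17} — holds.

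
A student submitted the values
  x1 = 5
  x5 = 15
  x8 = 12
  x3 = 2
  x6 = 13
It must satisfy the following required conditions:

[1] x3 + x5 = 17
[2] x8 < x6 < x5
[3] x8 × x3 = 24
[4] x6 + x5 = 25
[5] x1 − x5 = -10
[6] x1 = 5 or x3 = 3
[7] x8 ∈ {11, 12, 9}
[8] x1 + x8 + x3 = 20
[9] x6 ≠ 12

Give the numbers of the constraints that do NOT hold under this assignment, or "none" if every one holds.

[1] x3 + x5 = 2 + 15 = 17  true
[2] values 12 < 13 < 15  true
[3] x8 × x3 = 12 × 2 = 24  true
[4] x6 + x5 = 13 + 15 = 28, not 25  false
[5] x1 − x5 = 5 − 15 = -10  true
[6] x1 = 5 = 5 (first disjunct)  true
[7] x8 = 12 is in {11, 12, 9}  true
[8] x1 + x8 + x3 = 5 + 12 + 2 = 19, not 20  false
[9] x6 = 13, and 13 ≠ 12  true

Violated: 4, 8.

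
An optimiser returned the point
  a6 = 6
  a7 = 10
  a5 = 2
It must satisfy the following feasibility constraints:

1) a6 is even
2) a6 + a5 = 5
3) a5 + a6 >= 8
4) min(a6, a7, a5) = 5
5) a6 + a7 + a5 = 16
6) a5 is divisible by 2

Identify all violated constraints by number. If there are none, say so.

No — constraints 2, 4, and 5 are not satisfied.

1) a6 = 6 is even  true
2) a6 + a5 = 6 + 2 = 8, not 5  false
3) a5 + a6 = 2 + 6 = 8; 8 ≥ 8  true
4) min(6, 10, 2) = 2, not 5  false
5) a6 + a7 + a5 = 6 + 10 + 2 = 18, not 16  false
6) 2 / 2 = 1, so 2 divides 2  true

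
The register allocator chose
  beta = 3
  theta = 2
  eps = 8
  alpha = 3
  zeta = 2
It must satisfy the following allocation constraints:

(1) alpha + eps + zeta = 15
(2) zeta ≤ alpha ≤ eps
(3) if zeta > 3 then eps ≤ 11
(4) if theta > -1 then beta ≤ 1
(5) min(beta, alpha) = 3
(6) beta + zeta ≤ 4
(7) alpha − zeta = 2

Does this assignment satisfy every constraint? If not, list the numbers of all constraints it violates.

(1) alpha + eps + zeta = 3 + 8 + 2 = 13, not 15  ✘
(2) values 2 ≤ 3 ≤ 8  ✔
(3) zeta = 2, not > 3; antecedent false, conditional vacuously true  ✔
(4) theta = 2 > -1, so we need beta ≤ 1; but beta = 3 > 1  ✘
(5) min(3, 3) = 3  ✔
(6) beta + zeta = 3 + 2 = 5; 5 > 4, bound 4 not met  ✘
(7) alpha − zeta = 3 − 2 = 1, not 2  ✘

The assignment fails constraints 1, 4, 6, and 7.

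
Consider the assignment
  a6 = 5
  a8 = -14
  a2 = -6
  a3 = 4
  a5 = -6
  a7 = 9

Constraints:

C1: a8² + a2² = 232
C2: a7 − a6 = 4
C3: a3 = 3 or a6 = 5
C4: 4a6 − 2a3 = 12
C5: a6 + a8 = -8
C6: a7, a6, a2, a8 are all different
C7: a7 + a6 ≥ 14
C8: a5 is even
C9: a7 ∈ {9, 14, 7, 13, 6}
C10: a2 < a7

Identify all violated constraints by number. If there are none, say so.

Constraint 5 is violated.

C1: a8² + a2² = (-14)² + (-6)² = 196 + 36 = 232 — satisfied.
C2: a7 − a6 = 9 − 5 = 4 — satisfied.
C3: a3 = 4 ≠ 3, but a6 = 5 = 5 (second disjunct) — satisfied.
C4: 4a6 − 2a3 = 4(5) − 2(4) = 12 — satisfied.
C5: a6 + a8 = 5 + (-14) = -9, not -8 — violated.
C6: values 9, 5, -6, -14 are pairwise distinct — satisfied.
C7: a7 + a6 = 9 + 5 = 14; 14 ≥ 14 — satisfied.
C8: a5 = -6 is even — satisfied.
C9: a7 = 9 is in {9, 14, 7, 13, 6} — satisfied.
C10: a2 = -6, a7 = 9; -6 < 9 — satisfied.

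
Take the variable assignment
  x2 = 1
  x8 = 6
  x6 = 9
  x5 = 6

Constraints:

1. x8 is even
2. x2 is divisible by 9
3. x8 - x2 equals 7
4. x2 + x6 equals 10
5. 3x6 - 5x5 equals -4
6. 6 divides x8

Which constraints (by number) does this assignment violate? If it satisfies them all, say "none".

1. x8 = 6 is even  yes
2. 1 = 9*0 + 1, so 9 does not divide 1  no
3. x8 - x2 = 6 - 1 = 5, not 7  no
4. x2 + x6 = 1 + 9 = 10  yes
5. 3x6 - 5x5 = 3(9) - 5(6) = -3, not -4  no
6. 6 / 6 = 1, so 6 divides 6  yes

Constraints 2, 3, and 5 are violated.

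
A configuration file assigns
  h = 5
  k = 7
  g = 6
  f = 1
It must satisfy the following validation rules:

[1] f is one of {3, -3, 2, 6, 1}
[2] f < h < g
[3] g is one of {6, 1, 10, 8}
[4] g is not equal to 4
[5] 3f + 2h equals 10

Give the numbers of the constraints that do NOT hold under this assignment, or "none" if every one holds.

The assignment fails constraint 5.

[1] f = 1 is in {3, -3, 2, 6, 1} — OK.
[2] values 1 < 5 < 6 — OK.
[3] g = 6 is in {6, 1, 10, 8} — OK.
[4] g = 6, and 6 ≠ 4 — OK.
[5] 3f + 2h = 3(1) + 2(5) = 13, not 10 — violated.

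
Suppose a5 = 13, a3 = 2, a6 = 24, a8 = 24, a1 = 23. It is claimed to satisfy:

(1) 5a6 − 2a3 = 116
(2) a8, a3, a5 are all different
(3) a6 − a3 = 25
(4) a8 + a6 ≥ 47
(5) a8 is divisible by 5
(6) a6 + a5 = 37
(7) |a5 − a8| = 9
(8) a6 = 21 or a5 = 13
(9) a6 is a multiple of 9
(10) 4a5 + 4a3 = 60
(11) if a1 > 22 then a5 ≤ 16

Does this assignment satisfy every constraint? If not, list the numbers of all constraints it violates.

Constraints 3, 5, 7, and 9 do not hold.

(1) 5a6 − 2a3 = 5(24) − 2(2) = 116 — holds.
(2) values 24, 2, 13 are pairwise distinct — holds.
(3) a6 − a3 = 24 − 2 = 22, not 25 — fails.
(4) a8 + a6 = 24 + 24 = 48; 48 ≥ 47 — holds.
(5) 24 = 5×4 + 4, so 5 does not divide 24 — fails.
(6) a6 + a5 = 24 + 13 = 37 — holds.
(7) |13 − 24| = 11, not 9 — fails.
(8) a6 = 24 ≠ 21, but a5 = 13 = 13 (second disjunct) — holds.
(9) 24 = 9×2 + 6, so 9 does not divide 24 — fails.
(10) 4a5 + 4a3 = 4(13) + 4(2) = 60 — holds.
(11) a1 = 23 > 22, so we need a5 ≤ 16; a5 = 13 ≤ 16 — holds.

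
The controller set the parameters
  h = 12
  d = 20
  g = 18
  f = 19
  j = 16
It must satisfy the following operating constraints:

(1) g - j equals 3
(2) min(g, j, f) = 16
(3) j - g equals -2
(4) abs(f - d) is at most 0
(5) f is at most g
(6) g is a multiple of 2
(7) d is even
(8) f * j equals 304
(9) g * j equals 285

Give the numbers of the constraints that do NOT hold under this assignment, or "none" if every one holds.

(1) g - j = 18 - 16 = 2, not 3 — violated.
(2) min(18, 16, 19) = 16 — satisfied.
(3) j - g = 16 - 18 = -2 — satisfied.
(4) abs(19 - 20) = 1; 1 > 0, exceeds bound 0 — violated.
(5) f = 19, g = 18; 19 > 18 (want ≤) — violated.
(6) 18 / 2 = 9, so 2 divides 18 — satisfied.
(7) d = 20 is even — satisfied.
(8) f * j = 19 * 16 = 304 — satisfied.
(9) g * j = 18 * 16 = 288, not 285 — violated.

Constraints 1, 4, 5, 9 do not hold.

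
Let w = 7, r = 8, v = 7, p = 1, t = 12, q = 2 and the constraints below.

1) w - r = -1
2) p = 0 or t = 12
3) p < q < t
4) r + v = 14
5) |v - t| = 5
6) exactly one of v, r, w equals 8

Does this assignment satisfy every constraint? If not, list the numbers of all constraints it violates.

Violated: 4.

1) w - r = 7 - 8 = -1 — holds.
2) p = 1 ≠ 0, but t = 12 = 12 (second disjunct) — holds.
3) values 1 < 2 < 12 — holds.
4) r + v = 8 + 7 = 15, not 14 — fails.
5) |7 - 12| = 5 — holds.
6) v=7, r=8, w=7; 1 of them equals 8 — holds.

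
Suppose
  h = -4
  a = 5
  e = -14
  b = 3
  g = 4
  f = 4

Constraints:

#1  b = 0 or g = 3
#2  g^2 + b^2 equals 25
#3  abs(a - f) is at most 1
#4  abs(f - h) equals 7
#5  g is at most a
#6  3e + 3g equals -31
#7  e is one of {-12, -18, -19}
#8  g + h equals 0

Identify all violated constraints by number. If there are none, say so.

Constraints 1, 4, 6, 7 are violated.

#1 b = 3 ≠ 0 and g = 4 ≠ 3; both disjuncts false — does not hold.
#2 g^2 + b^2 = 4^2 + 3^2 = 16 + 9 = 25 — holds.
#3 abs(5 - 4) = 1; 1 ≤ 1 — holds.
#4 abs(4 - (-4)) = 8, not 7 — does not hold.
#5 g = 4, a = 5; 4 ≤ 5 — holds.
#6 3e + 3g = 3(-14) + 3(4) = -30, not -31 — does not hold.
#7 e = -14 is not in {-12, -18, -19} — does not hold.
#8 g + h = 4 + (-4) = 0 — holds.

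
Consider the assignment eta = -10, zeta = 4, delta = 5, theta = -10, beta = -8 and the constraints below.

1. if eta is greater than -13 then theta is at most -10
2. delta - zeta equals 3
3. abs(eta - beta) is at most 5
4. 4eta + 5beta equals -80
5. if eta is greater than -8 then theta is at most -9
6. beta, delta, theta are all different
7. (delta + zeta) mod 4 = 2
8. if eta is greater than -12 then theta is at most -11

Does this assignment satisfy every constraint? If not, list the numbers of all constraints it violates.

No — constraints 2, 7, and 8 are not satisfied.

1. eta = -10 > -13, so we need theta ≤ -10; theta = -10 ≤ -10 — satisfied.
2. delta - zeta = 5 - 4 = 1, not 3 — violated.
3. abs(-10 - (-8)) = 2; 2 ≤ 5 — satisfied.
4. 4eta + 5beta = 4(-10) + 5(-8) = -80 — satisfied.
5. eta = -10, not > -8; antecedent false, conditional vacuously true — satisfied.
6. values -8, 5, -10 are pairwise distinct — satisfied.
7. delta + zeta = 9; 9 mod 4 = 1, not 2 — violated.
8. eta = -10 > -12, so we need theta ≤ -11; but theta = -10 > -11 — violated.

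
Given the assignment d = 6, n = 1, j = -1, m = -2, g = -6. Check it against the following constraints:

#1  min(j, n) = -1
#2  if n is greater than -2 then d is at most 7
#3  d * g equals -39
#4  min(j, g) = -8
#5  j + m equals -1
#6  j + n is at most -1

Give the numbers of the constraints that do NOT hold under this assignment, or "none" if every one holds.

Constraints 3, 4, 5, 6 do not hold.

#1 min(-1, 1) = -1  yes
#2 n = 1 > -2, so we need d ≤ 7; d = 6 ≤ 7  yes
#3 d * g = 6 * (-6) = -36, not -39  no
#4 min(-1, -6) = -6, not -8  no
#5 j + m = -1 + (-2) = -3, not -1  no
#6 j + n = -1 + 1 = 0; 0 > -1, bound -1 not met  no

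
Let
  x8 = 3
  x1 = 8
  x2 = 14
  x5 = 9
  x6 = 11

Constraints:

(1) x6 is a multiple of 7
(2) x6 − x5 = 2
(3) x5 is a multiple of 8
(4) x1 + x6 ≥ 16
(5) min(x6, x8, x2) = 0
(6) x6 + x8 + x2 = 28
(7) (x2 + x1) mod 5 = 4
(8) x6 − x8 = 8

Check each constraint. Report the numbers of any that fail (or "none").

Constraints 1, 3, 5, and 7 are violated.

(1) 11 = 7×1 + 4, so 7 does not divide 11 — does not hold.
(2) x6 − x5 = 11 − 9 = 2 — holds.
(3) 9 = 8×1 + 1, so 8 does not divide 9 — does not hold.
(4) x1 + x6 = 8 + 11 = 19; 19 ≥ 16 — holds.
(5) min(11, 3, 14) = 3, not 0 — does not hold.
(6) x6 + x8 + x2 = 11 + 3 + 14 = 28 — holds.
(7) x2 + x1 = 22; 22 mod 5 = 2, not 4 — does not hold.
(8) x6 − x8 = 11 − 3 = 8 — holds.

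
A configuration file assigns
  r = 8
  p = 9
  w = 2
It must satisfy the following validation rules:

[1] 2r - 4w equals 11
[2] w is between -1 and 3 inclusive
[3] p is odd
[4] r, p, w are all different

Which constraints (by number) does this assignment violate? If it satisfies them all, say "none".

[1] 2r - 4w = 2(8) - 4(2) = 8, not 11  ✘
[2] w = 2 lies in [-1, 3]  ✔
[3] p = 9 is odd  ✔
[4] values 8, 9, 2 are pairwise distinct  ✔

Constraint 1 does not hold.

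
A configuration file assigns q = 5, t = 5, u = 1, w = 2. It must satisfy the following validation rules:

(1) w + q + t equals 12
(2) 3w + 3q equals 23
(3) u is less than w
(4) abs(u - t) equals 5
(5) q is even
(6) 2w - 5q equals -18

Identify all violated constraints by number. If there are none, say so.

(1) w + q + t = 2 + 5 + 5 = 12  ✓
(2) 3w + 3q = 3(2) + 3(5) = 21, not 23  ✗
(3) u = 1, w = 2; 1 < 2  ✓
(4) abs(1 - 5) = 4, not 5  ✗
(5) q = 5 is odd  ✗
(6) 2w - 5q = 2(2) - 5(5) = -21, not -18  ✗

The assignment fails constraints 2, 4, 5, and 6.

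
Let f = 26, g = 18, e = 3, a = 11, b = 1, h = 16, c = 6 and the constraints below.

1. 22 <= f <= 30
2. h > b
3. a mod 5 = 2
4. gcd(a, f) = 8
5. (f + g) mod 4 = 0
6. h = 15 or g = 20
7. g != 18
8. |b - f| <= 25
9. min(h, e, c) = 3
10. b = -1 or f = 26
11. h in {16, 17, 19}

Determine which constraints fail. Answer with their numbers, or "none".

1. f = 26 lies in [22, 30]  holds
2. h = 16, b = 1; 16 > 1  holds
3. 11 mod 5 = 1, not 2  fails
4. gcd(11, 26) = 1, not 8  fails
5. f + g = 44; 44 mod 4 = 0  holds
6. h = 16 ≠ 15 and g = 18 ≠ 20; both disjuncts false  fails
7. g = 18, but 18 is required to differ  fails
8. |1 - 26| = 25; 25 ≤ 25  holds
9. min(16, 3, 6) = 3  holds
10. b = 1 ≠ -1, but f = 26 = 26 (second disjunct)  holds
11. h = 16 is in {16, 17, 19}  holds

No — constraints 3, 4, 6, and 7 are not satisfied.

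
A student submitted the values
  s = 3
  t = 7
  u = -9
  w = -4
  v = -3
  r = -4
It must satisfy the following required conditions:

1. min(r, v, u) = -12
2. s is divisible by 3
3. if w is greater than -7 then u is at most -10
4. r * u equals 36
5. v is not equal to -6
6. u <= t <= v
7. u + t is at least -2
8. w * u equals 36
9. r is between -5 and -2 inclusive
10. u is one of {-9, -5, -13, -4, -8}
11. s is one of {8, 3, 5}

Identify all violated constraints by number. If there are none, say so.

Constraints 1, 3, and 6 do not hold.

1. min(-4, -3, -9) = -9, not -12  ✘
2. 3 / 3 = 1, so 3 divides 3  ✔
3. w = -4 > -7, so we need u ≤ -10; but u = -9 > -10  ✘
4. r * u = -4 * (-9) = 36  ✔
5. v = -3, and -3 ≠ -6  ✔
6. values -9, 7, -3; t = 7 is not <= v = -3  ✘
7. u + t = -9 + 7 = -2; -2 ≥ -2  ✔
8. w * u = -4 * (-9) = 36  ✔
9. r = -4 lies in [-5, -2]  ✔
10. u = -9 is in {-9, -5, -13, -4, -8}  ✔
11. s = 3 is in {8, 3, 5}  ✔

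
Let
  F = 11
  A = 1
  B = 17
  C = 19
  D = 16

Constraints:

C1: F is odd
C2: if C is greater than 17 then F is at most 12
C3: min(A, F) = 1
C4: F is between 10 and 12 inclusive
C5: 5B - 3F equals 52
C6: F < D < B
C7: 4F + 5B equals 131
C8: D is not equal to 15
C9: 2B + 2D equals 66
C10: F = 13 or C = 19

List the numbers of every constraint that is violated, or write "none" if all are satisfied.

Violated: 7.

C1: F = 11 is odd — holds.
C2: C = 19 > 17, so we need F ≤ 12; F = 11 ≤ 12 — holds.
C3: min(1, 11) = 1 — holds.
C4: F = 11 lies in [10, 12] — holds.
C5: 5B - 3F = 5(17) - 3(11) = 52 — holds.
C6: values 11 < 16 < 17 — holds.
C7: 4F + 5B = 4(11) + 5(17) = 129, not 131 — fails.
C8: D = 16, and 16 ≠ 15 — holds.
C9: 2B + 2D = 2(17) + 2(16) = 66 — holds.
C10: F = 11 ≠ 13, but C = 19 = 19 (second disjunct) — holds.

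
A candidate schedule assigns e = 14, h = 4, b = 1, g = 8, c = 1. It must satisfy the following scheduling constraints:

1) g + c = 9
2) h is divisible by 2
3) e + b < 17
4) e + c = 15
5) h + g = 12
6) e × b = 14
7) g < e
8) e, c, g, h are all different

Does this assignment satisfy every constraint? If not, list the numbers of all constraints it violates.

No violations.

1) g + c = 8 + 1 = 9 — satisfied.
2) 4 / 2 = 2, so 2 divides 4 — satisfied.
3) e + b = 14 + 1 = 15; 15 < 17 — satisfied.
4) e + c = 14 + 1 = 15 — satisfied.
5) h + g = 4 + 8 = 12 — satisfied.
6) e × b = 14 × 1 = 14 — satisfied.
7) g = 8, e = 14; 8 < 14 — satisfied.
8) values 14, 1, 8, 4 are pairwise distinct — satisfied.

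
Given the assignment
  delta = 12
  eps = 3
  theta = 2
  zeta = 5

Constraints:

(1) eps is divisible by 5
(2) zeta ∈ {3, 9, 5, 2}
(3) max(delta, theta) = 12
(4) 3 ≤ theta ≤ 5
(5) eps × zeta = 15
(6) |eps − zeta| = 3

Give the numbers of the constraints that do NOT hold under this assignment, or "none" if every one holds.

Violated: 1, 4, and 6.

(1) 3 = 5×0 + 3, so 5 does not divide 3  no
(2) zeta = 5 is in {3, 9, 5, 2}  yes
(3) max(12, 2) = 12  yes
(4) theta = 2 is outside [3, 5]  no
(5) eps × zeta = 3 × 5 = 15  yes
(6) |3 − 5| = 2, not 3  no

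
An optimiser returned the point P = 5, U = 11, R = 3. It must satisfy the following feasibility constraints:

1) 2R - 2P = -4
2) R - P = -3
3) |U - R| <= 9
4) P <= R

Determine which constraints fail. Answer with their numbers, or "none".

Constraints 2, 4 are violated.

1) 2R - 2P = 2(3) - 2(5) = -4  OK
2) R - P = 3 - 5 = -2, not -3  FAIL
3) |11 - 3| = 8; 8 ≤ 9  OK
4) P = 5, R = 3; 5 > 3 (want ≤)  FAIL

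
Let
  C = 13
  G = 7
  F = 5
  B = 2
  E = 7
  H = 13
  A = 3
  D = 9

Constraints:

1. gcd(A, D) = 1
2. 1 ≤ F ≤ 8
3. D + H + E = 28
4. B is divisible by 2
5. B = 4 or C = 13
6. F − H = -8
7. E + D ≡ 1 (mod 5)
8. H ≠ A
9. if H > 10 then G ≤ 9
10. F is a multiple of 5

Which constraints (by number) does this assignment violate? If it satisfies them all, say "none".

Constraints 1 and 3 are violated.

1. gcd(3, 9) = 3, not 1  FAIL
2. F = 5 lies in [1, 8]  OK
3. D + H + E = 9 + 13 + 7 = 29, not 28  FAIL
4. 2 / 2 = 1, so 2 divides 2  OK
5. B = 2 ≠ 4, but C = 13 = 13 (second disjunct)  OK
6. F − H = 5 − 13 = -8  OK
7. E + D = 16; 16 mod 5 = 1  OK
8. H = 13, A = 3; distinct  OK
9. H = 13 > 10, so we need G ≤ 9; G = 7 ≤ 9  OK
10. 5 / 5 = 1, so 5 divides 5  OK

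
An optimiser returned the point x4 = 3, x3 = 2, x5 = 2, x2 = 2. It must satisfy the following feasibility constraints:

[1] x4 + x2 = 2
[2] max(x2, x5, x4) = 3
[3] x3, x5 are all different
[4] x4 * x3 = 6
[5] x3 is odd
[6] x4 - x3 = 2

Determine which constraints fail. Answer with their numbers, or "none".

Violated: 1, 3, 5, 6.

[1] x4 + x2 = 3 + 2 = 5, not 2 — fails.
[2] max(2, 2, 3) = 3 — holds.
[3] x3 = x5 = 2, not all different — fails.
[4] x4 * x3 = 3 * 2 = 6 — holds.
[5] x3 = 2 is even — fails.
[6] x4 - x3 = 3 - 2 = 1, not 2 — fails.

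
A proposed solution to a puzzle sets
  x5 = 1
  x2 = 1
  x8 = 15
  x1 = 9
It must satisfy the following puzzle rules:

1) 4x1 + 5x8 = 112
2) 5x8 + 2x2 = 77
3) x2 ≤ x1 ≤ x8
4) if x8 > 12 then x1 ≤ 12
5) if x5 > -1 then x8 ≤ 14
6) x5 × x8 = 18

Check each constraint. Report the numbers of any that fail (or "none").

Constraints 1, 5, 6 do not hold.

1) 4x1 + 5x8 = 4(9) + 5(15) = 111, not 112  ✘
2) 5x8 + 2x2 = 5(15) + 2(1) = 77  ✔
3) values 1 ≤ 9 ≤ 15  ✔
4) x8 = 15 > 12, so we need x1 ≤ 12; x1 = 9 ≤ 12  ✔
5) x5 = 1 > -1, so we need x8 ≤ 14; but x8 = 15 > 14  ✘
6) x5 × x8 = 1 × 15 = 15, not 18  ✘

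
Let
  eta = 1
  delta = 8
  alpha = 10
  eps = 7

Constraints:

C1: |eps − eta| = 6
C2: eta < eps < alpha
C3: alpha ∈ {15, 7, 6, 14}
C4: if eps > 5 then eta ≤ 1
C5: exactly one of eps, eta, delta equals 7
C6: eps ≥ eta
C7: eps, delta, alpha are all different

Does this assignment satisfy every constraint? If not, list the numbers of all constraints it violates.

C1: |7 − 1| = 6 — holds.
C2: values 1 < 7 < 10 — holds.
C3: alpha = 10 is not in {15, 7, 6, 14} — fails.
C4: eps = 7 > 5, so we need eta ≤ 1; eta = 1 ≤ 1 — holds.
C5: eps=7, eta=1, delta=8; 1 of them equals 7 — holds.
C6: eps = 7, eta = 1; 7 ≥ 1 — holds.
C7: values 7, 8, 10 are pairwise distinct — holds.

Violated: 3.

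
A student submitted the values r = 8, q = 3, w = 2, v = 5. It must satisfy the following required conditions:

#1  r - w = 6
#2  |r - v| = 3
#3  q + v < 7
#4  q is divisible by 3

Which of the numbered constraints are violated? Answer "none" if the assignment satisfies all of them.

Constraint 3 does not hold.

#1 r - w = 8 - 2 = 6 — satisfied.
#2 |8 - 5| = 3 — satisfied.
#3 q + v = 3 + 5 = 8; 8 ≥ 7, bound 7 not met — violated.
#4 3 / 3 = 1, so 3 divides 3 — satisfied.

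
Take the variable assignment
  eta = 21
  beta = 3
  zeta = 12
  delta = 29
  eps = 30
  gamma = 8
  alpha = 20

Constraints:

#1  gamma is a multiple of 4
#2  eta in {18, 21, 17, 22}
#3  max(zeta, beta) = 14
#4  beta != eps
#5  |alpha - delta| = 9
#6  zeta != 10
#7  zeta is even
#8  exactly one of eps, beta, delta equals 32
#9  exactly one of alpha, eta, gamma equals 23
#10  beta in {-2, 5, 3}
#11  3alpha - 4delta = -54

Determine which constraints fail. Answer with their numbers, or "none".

No — constraints 3, 8, 9, and 11 are not satisfied.

#1 8 / 4 = 2, so 4 divides 8 — holds.
#2 eta = 21 is in {18, 21, 17, 22} — holds.
#3 max(12, 3) = 12, not 14 — fails.
#4 beta = 3, eps = 30; distinct — holds.
#5 |20 - 29| = 9 — holds.
#6 zeta = 12, and 12 ≠ 10 — holds.
#7 zeta = 12 is even — holds.
#8 eps=30, beta=3, delta=29; 0 of them equal 32, not exactly one — fails.
#9 alpha=20, eta=21, gamma=8; 0 of them equal 23, not exactly one — fails.
#10 beta = 3 is in {-2, 5, 3} — holds.
#11 3alpha - 4delta = 3(20) - 4(29) = -56, not -54 — fails.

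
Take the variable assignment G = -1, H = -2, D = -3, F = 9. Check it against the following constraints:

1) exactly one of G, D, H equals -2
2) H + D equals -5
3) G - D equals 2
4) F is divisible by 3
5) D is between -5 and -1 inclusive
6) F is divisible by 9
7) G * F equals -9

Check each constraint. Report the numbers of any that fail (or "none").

1) G=-1, D=-3, H=-2; 1 of them equals -2  holds
2) H + D = -2 + (-3) = -5  holds
3) G - D = -1 - (-3) = 2  holds
4) 9 / 3 = 3, so 3 divides 9  holds
5) D = -3 lies in [-5, -1]  holds
6) 9 / 9 = 1, so 9 divides 9  holds
7) G * F = -1 * 9 = -9  holds

Yes — all constraints hold.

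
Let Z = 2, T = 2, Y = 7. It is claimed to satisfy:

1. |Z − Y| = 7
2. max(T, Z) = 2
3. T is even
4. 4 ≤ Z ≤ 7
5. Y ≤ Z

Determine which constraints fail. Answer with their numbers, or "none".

The assignment fails constraints 1, 4, and 5.

1. |2 − 7| = 5, not 7  no
2. max(2, 2) = 2  yes
3. T = 2 is even  yes
4. Z = 2 is outside [4, 7]  no
5. Y = 7, Z = 2; 7 > 2 (want ≤)  no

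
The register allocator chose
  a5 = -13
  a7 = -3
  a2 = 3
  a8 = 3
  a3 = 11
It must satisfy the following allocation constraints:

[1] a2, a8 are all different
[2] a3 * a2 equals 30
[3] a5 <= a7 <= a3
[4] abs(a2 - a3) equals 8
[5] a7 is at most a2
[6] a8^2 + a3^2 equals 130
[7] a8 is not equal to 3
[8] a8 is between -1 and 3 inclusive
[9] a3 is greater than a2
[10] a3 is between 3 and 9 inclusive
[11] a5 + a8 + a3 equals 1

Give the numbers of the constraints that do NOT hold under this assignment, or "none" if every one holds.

[1] a2 = a8 = 3, not all different  false
[2] a3 * a2 = 11 * 3 = 33, not 30  false
[3] values -13 <= -3 <= 11  true
[4] abs(3 - 11) = 8  true
[5] a7 = -3, a2 = 3; -3 ≤ 3  true
[6] a8^2 + a3^2 = 3^2 + 11^2 = 9 + 121 = 130  true
[7] a8 = 3, but 3 is required to differ  false
[8] a8 = 3 lies in [-1, 3]  true
[9] a3 = 11, a2 = 3; 11 > 3  true
[10] a3 = 11 is outside [3, 9]  false
[11] a5 + a8 + a3 = -13 + 3 + 11 = 1  true

Violated: 1, 2, 7, and 10.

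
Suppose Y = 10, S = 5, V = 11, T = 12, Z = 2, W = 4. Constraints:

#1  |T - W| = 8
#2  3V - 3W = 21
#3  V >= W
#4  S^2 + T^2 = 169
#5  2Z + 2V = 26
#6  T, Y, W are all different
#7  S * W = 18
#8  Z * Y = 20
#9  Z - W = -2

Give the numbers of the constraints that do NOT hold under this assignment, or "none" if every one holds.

Constraint 7 is violated.

#1 |12 - 4| = 8 — holds.
#2 3V - 3W = 3(11) - 3(4) = 21 — holds.
#3 V = 11, W = 4; 11 ≥ 4 — holds.
#4 S^2 + T^2 = 5^2 + 12^2 = 25 + 144 = 169 — holds.
#5 2Z + 2V = 2(2) + 2(11) = 26 — holds.
#6 values 12, 10, 4 are pairwise distinct — holds.
#7 S * W = 5 * 4 = 20, not 18 — does not hold.
#8 Z * Y = 2 * 10 = 20 — holds.
#9 Z - W = 2 - 4 = -2 — holds.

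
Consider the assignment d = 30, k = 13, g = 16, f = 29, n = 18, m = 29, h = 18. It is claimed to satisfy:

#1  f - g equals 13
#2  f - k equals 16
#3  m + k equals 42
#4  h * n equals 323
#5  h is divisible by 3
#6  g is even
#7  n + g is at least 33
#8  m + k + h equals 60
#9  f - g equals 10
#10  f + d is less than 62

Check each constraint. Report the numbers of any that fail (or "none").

Constraints 4, 9 are violated.

#1 f - g = 29 - 16 = 13 — OK.
#2 f - k = 29 - 13 = 16 — OK.
#3 m + k = 29 + 13 = 42 — OK.
#4 h * n = 18 * 18 = 324, not 323 — violated.
#5 18 / 3 = 6, so 3 divides 18 — OK.
#6 g = 16 is even — OK.
#7 n + g = 18 + 16 = 34; 34 ≥ 33 — OK.
#8 m + k + h = 29 + 13 + 18 = 60 — OK.
#9 f - g = 29 - 16 = 13, not 10 — violated.
#10 f + d = 29 + 30 = 59; 59 < 62 — OK.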